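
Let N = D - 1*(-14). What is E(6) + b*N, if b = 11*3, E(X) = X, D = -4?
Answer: 336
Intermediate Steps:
b = 33
N = 10 (N = -4 - 1*(-14) = -4 + 14 = 10)
E(6) + b*N = 6 + 33*10 = 6 + 330 = 336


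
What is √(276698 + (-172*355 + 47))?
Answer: 3*√23965 ≈ 464.42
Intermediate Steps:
√(276698 + (-172*355 + 47)) = √(276698 + (-61060 + 47)) = √(276698 - 61013) = √215685 = 3*√23965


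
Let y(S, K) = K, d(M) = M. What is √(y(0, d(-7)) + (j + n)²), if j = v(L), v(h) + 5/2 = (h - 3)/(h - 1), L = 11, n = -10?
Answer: √12989/10 ≈ 11.397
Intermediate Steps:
v(h) = -5/2 + (-3 + h)/(-1 + h) (v(h) = -5/2 + (h - 3)/(h - 1) = -5/2 + (-3 + h)/(-1 + h))
j = -17/10 (j = (-1 - 3*11)/(2*(-1 + 11)) = (½)*(-1 - 33)/10 = (½)*(⅒)*(-34) = -17/10 ≈ -1.7000)
√(y(0, d(-7)) + (j + n)²) = √(-7 + (-17/10 - 10)²) = √(-7 + (-117/10)²) = √(-7 + 13689/100) = √(12989/100) = √12989/10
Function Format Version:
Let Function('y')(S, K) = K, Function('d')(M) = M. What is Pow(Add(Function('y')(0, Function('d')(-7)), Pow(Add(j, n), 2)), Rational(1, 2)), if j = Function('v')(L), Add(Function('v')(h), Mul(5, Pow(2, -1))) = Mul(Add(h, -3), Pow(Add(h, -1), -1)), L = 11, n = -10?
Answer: Mul(Rational(1, 10), Pow(12989, Rational(1, 2))) ≈ 11.397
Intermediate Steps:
Function('v')(h) = Add(Rational(-5, 2), Mul(Pow(Add(-1, h), -1), Add(-3, h))) (Function('v')(h) = Add(Rational(-5, 2), Mul(Add(h, -3), Pow(Add(h, -1), -1))) = Add(Rational(-5, 2), Mul(Add(-3, h), Pow(Add(-1, h), -1))) = Add(Rational(-5, 2), Mul(Pow(Add(-1, h), -1), Add(-3, h))))
j = Rational(-17, 10) (j = Mul(Rational(1, 2), Pow(Add(-1, 11), -1), Add(-1, Mul(-3, 11))) = Mul(Rational(1, 2), Pow(10, -1), Add(-1, -33)) = Mul(Rational(1, 2), Rational(1, 10), -34) = Rational(-17, 10) ≈ -1.7000)
Pow(Add(Function('y')(0, Function('d')(-7)), Pow(Add(j, n), 2)), Rational(1, 2)) = Pow(Add(-7, Pow(Add(Rational(-17, 10), -10), 2)), Rational(1, 2)) = Pow(Add(-7, Pow(Rational(-117, 10), 2)), Rational(1, 2)) = Pow(Add(-7, Rational(13689, 100)), Rational(1, 2)) = Pow(Rational(12989, 100), Rational(1, 2)) = Mul(Rational(1, 10), Pow(12989, Rational(1, 2)))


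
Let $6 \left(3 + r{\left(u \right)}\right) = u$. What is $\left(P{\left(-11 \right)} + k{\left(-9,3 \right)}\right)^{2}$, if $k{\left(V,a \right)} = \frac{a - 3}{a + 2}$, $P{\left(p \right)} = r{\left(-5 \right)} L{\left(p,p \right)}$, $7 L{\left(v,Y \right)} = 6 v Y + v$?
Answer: $\frac{270438025}{1764} \approx 1.5331 \cdot 10^{5}$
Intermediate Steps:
$L{\left(v,Y \right)} = \frac{v}{7} + \frac{6 Y v}{7}$ ($L{\left(v,Y \right)} = \frac{6 v Y + v}{7} = \frac{6 Y v + v}{7} = \frac{v + 6 Y v}{7} = \frac{v}{7} + \frac{6 Y v}{7}$)
$r{\left(u \right)} = -3 + \frac{u}{6}$
$P{\left(p \right)} = - \frac{23 p \left(1 + 6 p\right)}{42}$ ($P{\left(p \right)} = \left(-3 + \frac{1}{6} \left(-5\right)\right) \frac{p \left(1 + 6 p\right)}{7} = \left(-3 - \frac{5}{6}\right) \frac{p \left(1 + 6 p\right)}{7} = - \frac{23 \frac{p \left(1 + 6 p\right)}{7}}{6} = - \frac{23 p \left(1 + 6 p\right)}{42}$)
$k{\left(V,a \right)} = \frac{-3 + a}{2 + a}$
$\left(P{\left(-11 \right)} + k{\left(-9,3 \right)}\right)^{2} = \left(\left(- \frac{23}{42}\right) \left(-11\right) \left(1 + 6 \left(-11\right)\right) + \frac{-3 + 3}{2 + 3}\right)^{2} = \left(\left(- \frac{23}{42}\right) \left(-11\right) \left(1 - 66\right) + \frac{1}{5} \cdot 0\right)^{2} = \left(\left(- \frac{23}{42}\right) \left(-11\right) \left(-65\right) + \frac{1}{5} \cdot 0\right)^{2} = \left(- \frac{16445}{42} + 0\right)^{2} = \left(- \frac{16445}{42}\right)^{2} = \frac{270438025}{1764}$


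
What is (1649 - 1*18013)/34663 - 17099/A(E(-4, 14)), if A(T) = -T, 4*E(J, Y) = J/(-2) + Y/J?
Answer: -4741670188/103989 ≈ -45598.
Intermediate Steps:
E(J, Y) = -J/8 + Y/(4*J) (E(J, Y) = (J/(-2) + Y/J)/4 = (J*(-½) + Y/J)/4 = (-J/2 + Y/J)/4 = -J/8 + Y/(4*J))
(1649 - 1*18013)/34663 - 17099/A(E(-4, 14)) = (1649 - 1*18013)/34663 - 17099*(-1/(-⅛*(-4) + (¼)*14/(-4))) = (1649 - 18013)*(1/34663) - 17099*(-1/(½ + (¼)*14*(-¼))) = -16364*1/34663 - 17099*(-1/(½ - 7/8)) = -16364/34663 - 17099/((-1*(-3/8))) = -16364/34663 - 17099/3/8 = -16364/34663 - 17099*8/3 = -16364/34663 - 136792/3 = -4741670188/103989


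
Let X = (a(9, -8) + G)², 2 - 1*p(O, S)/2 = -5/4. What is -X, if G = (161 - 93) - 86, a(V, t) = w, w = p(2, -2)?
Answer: -529/4 ≈ -132.25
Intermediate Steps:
p(O, S) = 13/2 (p(O, S) = 4 - (-10)/4 = 4 - 2*(-5/4) = 4 + 5/2 = 13/2)
w = 13/2 ≈ 6.5000
a(V, t) = 13/2
G = -18 (G = 68 - 86 = -18)
X = 529/4 (X = (13/2 - 18)² = (-23/2)² = 529/4 ≈ 132.25)
-X = -1*529/4 = -529/4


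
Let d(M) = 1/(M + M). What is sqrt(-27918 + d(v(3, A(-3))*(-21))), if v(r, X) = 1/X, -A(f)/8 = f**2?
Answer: I*sqrt(1367898)/7 ≈ 167.08*I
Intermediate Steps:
A(f) = -8*f**2
d(M) = 1/(2*M)
sqrt(-27918 + d(v(3, A(-3))*(-21))) = sqrt(-27918 + 1/(2*((-21/(-8*(-3)**2))))) = sqrt(-27918 + 1/(2*((-21/(-8*9))))) = sqrt(-27918 + 1/(2*((-21/(-72))))) = sqrt(-27918 + 1/(2*((-1/72*(-21))))) = sqrt(-27918 + 1/(2*(7/24))) = sqrt(-27918 + (1/2)*(24/7)) = sqrt(-27918 + 12/7) = sqrt(-195414/7) = I*sqrt(1367898)/7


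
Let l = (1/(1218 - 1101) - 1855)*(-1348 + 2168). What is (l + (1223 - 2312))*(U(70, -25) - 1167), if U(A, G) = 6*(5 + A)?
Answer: 42564775027/39 ≈ 1.0914e+9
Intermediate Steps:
U(A, G) = 30 + 6*A
l = -177967880/117 (l = (1/117 - 1855)*820 = -217034/117*820 = -177967880/117 ≈ -1.5211e+6)
(l + (1223 - 2312))*(U(70, -25) - 1167) = (-177967880/117 + (1223 - 2312))*((30 + 6*70) - 1167) = (-177967880/117 - 1089)*((30 + 420) - 1167) = -178095293*(450 - 1167)/117 = -178095293/117*(-717) = 42564775027/39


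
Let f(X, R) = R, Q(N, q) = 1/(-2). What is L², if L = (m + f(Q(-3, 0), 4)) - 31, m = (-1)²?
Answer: 676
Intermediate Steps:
Q(N, q) = -½
m = 1
L = -26 (L = (1 + 4) - 31 = 5 - 31 = -26)
L² = (-26)² = 676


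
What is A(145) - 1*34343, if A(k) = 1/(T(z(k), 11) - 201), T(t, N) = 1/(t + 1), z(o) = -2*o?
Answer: -1994985159/58090 ≈ -34343.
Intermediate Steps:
T(t, N) = 1/(1 + t)
A(k) = 1/(-201 + 1/(1 - 2*k)) (A(k) = 1/(1/(1 - 2*k) - 201) = 1/(-201 + 1/(1 - 2*k)))
A(145) - 1*34343 = (1 - 2*145)/(2*(-100 + 201*145)) - 1*34343 = (1 - 290)/(2*(-100 + 29145)) - 34343 = (½)*(-289)/29045 - 34343 = (½)*(1/29045)*(-289) - 34343 = -289/58090 - 34343 = -1994985159/58090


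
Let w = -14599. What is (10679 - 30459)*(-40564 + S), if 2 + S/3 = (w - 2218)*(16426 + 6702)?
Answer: 23080714274440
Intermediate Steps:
S = -1166830734 (S = -6 + 3*((-14599 - 2218)*(16426 + 6702)) = -6 + 3*(-16817*23128) = -6 + 3*(-388943576) = -6 - 1166830728 = -1166830734)
(10679 - 30459)*(-40564 + S) = (10679 - 30459)*(-40564 - 1166830734) = -19780*(-1166871298) = 23080714274440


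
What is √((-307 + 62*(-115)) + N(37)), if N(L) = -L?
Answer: I*√7474 ≈ 86.452*I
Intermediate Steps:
√((-307 + 62*(-115)) + N(37)) = √((-307 + 62*(-115)) - 1*37) = √((-307 - 7130) - 37) = √(-7437 - 37) = √(-7474) = I*√7474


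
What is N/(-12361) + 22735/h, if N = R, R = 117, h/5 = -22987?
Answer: -58894946/284142307 ≈ -0.20727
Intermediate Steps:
h = -114935 (h = 5*(-22987) = -114935)
N = 117
N/(-12361) + 22735/h = 117/(-12361) + 22735/(-114935) = 117*(-1/12361) + 22735*(-1/114935) = -117/12361 - 4547/22987 = -58894946/284142307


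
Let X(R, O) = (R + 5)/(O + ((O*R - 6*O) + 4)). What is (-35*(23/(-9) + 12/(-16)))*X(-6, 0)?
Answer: -4165/144 ≈ -28.924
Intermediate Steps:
X(R, O) = (5 + R)/(4 - 5*O + O*R) (X(R, O) = (5 + R)/(O + ((-6*O + O*R) + 4)) = (5 + R)/(O + (4 - 6*O + O*R)) = (5 + R)/(4 - 5*O + O*R))
(-35*(23/(-9) + 12/(-16)))*X(-6, 0) = (-35*(23/(-9) + 12/(-16)))*((5 - 6)/(4 - 5*0 + 0*(-6))) = (-35*(23*(-⅑) + 12*(-1/16)))*(-1/(4 + 0 + 0)) = (-35*(-23/9 - ¾))*(-1/4) = (-35*(-119/36))*((¼)*(-1)) = (4165/36)*(-¼) = -4165/144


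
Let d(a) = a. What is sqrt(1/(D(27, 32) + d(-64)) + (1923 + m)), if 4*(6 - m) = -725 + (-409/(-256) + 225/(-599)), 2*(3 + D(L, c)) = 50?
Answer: sqrt(341867896904415)/402528 ≈ 45.934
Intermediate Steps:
D(L, c) = 22 (D(L, c) = -3 + (1/2)*50 = -3 + 25 = 22)
m = 114667265/613376 (m = 6 - (-725 + (-409/(-256) + 225/(-599)))/4 = 6 - (-725 + (-409*(-1/256) + 225*(-1/599)))/4 = 6 - (-725 + (409/256 - 225/599))/4 = 6 - (-725 + 187391/153344)/4 = 6 - 1/4*(-110987009/153344) = 6 + 110987009/613376 = 114667265/613376 ≈ 186.94)
sqrt(1/(D(27, 32) + d(-64)) + (1923 + m)) = sqrt(1/(22 - 64) + (1923 + 114667265/613376)) = sqrt(1/(-42) + 1294189313/613376) = sqrt(-1/42 + 1294189313/613376) = sqrt(27177668885/12880896) = sqrt(341867896904415)/402528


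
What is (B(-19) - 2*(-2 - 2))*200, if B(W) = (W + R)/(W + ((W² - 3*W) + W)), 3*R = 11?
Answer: 90740/57 ≈ 1591.9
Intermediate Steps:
R = 11/3 (R = (⅓)*11 = 11/3 ≈ 3.6667)
B(W) = (11/3 + W)/(W² - W) (B(W) = (W + 11/3)/(W + ((W² - 3*W) + W)) = (11/3 + W)/(W + (W² - 2*W)) = (11/3 + W)/(W² - W))
(B(-19) - 2*(-2 - 2))*200 = ((11/3 - 19)/((-19)*(-1 - 19)) - 2*(-2 - 2))*200 = (-1/19*(-46/3)/(-20) - 2*(-4))*200 = (-1/19*(-1/20)*(-46/3) + 8)*200 = (-23/570 + 8)*200 = (4537/570)*200 = 90740/57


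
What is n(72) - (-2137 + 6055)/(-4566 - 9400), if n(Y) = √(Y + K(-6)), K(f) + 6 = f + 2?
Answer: 1959/6983 + √62 ≈ 8.1545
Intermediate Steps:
K(f) = -4 + f (K(f) = -6 + (f + 2) = -6 + (2 + f) = -4 + f)
n(Y) = √(-10 + Y) (n(Y) = √(Y + (-4 - 6)) = √(Y - 10) = √(-10 + Y))
n(72) - (-2137 + 6055)/(-4566 - 9400) = √(-10 + 72) - (-2137 + 6055)/(-4566 - 9400) = √62 - 3918/(-13966) = √62 - 3918*(-1)/13966 = √62 - 1*(-1959/6983) = √62 + 1959/6983 = 1959/6983 + √62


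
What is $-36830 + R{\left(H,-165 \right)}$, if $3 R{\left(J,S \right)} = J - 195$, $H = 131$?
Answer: $- \frac{110554}{3} \approx -36851.0$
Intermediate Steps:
$R{\left(J,S \right)} = -65 + \frac{J}{3}$ ($R{\left(J,S \right)} = \frac{J - 195}{3} = \frac{-195 + J}{3} = -65 + \frac{J}{3}$)
$-36830 + R{\left(H,-165 \right)} = -36830 + \left(-65 + \frac{1}{3} \cdot 131\right) = -36830 + \left(-65 + \frac{131}{3}\right) = -36830 - \frac{64}{3} = - \frac{110554}{3}$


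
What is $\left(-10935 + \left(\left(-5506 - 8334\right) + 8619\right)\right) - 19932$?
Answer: $-36088$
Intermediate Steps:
$\left(-10935 + \left(\left(-5506 - 8334\right) + 8619\right)\right) - 19932 = \left(-10935 + \left(-13840 + 8619\right)\right) - 19932 = \left(-10935 - 5221\right) - 19932 = -16156 - 19932 = -36088$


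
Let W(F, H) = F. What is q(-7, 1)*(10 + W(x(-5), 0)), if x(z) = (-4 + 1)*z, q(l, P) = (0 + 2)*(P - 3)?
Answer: -100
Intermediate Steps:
q(l, P) = -6 + 2*P (q(l, P) = 2*(-3 + P) = -6 + 2*P)
x(z) = -3*z
q(-7, 1)*(10 + W(x(-5), 0)) = (-6 + 2*1)*(10 - 3*(-5)) = (-6 + 2)*(10 + 15) = -4*25 = -100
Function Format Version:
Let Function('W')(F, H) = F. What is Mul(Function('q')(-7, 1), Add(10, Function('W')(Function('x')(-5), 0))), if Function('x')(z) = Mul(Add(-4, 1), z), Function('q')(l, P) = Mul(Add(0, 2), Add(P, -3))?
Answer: -100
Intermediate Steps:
Function('q')(l, P) = Add(-6, Mul(2, P)) (Function('q')(l, P) = Mul(2, Add(-3, P)) = Add(-6, Mul(2, P)))
Function('x')(z) = Mul(-3, z)
Mul(Function('q')(-7, 1), Add(10, Function('W')(Function('x')(-5), 0))) = Mul(Add(-6, Mul(2, 1)), Add(10, Mul(-3, -5))) = Mul(Add(-6, 2), Add(10, 15)) = Mul(-4, 25) = -100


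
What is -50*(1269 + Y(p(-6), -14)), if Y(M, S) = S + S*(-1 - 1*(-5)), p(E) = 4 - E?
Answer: -59950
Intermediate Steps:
Y(M, S) = 5*S (Y(M, S) = S + S*(-1 + 5) = S + S*4 = S + 4*S = 5*S)
-50*(1269 + Y(p(-6), -14)) = -50*(1269 + 5*(-14)) = -50*(1269 - 70) = -50*1199 = -59950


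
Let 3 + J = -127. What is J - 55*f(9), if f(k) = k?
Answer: -625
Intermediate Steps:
J = -130 (J = -3 - 127 = -130)
J - 55*f(9) = -130 - 55*9 = -130 - 495 = -625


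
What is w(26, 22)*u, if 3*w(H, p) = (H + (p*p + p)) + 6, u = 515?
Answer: 277070/3 ≈ 92357.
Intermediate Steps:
w(H, p) = 2 + H/3 + p/3 + p²/3 (w(H, p) = ((H + (p*p + p)) + 6)/3 = ((H + (p² + p)) + 6)/3 = ((H + (p + p²)) + 6)/3 = ((H + p + p²) + 6)/3 = (6 + H + p + p²)/3 = 2 + H/3 + p/3 + p²/3)
w(26, 22)*u = (2 + (⅓)*26 + (⅓)*22 + (⅓)*22²)*515 = (2 + 26/3 + 22/3 + (⅓)*484)*515 = (2 + 26/3 + 22/3 + 484/3)*515 = (538/3)*515 = 277070/3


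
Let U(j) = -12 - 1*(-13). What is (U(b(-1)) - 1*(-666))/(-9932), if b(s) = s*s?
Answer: -667/9932 ≈ -0.067157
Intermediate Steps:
b(s) = s**2
U(j) = 1 (U(j) = -12 + 13 = 1)
(U(b(-1)) - 1*(-666))/(-9932) = (1 - 1*(-666))/(-9932) = (1 + 666)*(-1/9932) = 667*(-1/9932) = -667/9932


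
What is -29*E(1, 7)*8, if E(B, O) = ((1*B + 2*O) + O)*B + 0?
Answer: -5104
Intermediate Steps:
E(B, O) = B*(B + 3*O) (E(B, O) = ((B + 2*O) + O)*B + 0 = (B + 3*O)*B + 0 = B*(B + 3*O) + 0 = B*(B + 3*O))
-29*E(1, 7)*8 = -29*(1 + 3*7)*8 = -29*(1 + 21)*8 = -29*22*8 = -638*8 = -5104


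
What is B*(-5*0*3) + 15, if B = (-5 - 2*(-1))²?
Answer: 15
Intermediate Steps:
B = 9 (B = (-5 + 2)² = (-3)² = 9)
B*(-5*0*3) + 15 = 9*(-5*0*3) + 15 = 9*(0*3) + 15 = 9*0 + 15 = 0 + 15 = 15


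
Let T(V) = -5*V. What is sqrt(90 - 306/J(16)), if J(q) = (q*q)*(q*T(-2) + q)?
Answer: 3*sqrt(4955786)/704 ≈ 9.4865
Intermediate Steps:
J(q) = 11*q**3 (J(q) = (q*q)*(q*(-5*(-2)) + q) = q**2*(q*10 + q) = q**2*(10*q + q) = q**2*(11*q) = 11*q**3)
sqrt(90 - 306/J(16)) = sqrt(90 - 306/(11*16**3)) = sqrt(90 - 306/(11*4096)) = sqrt(90 - 306/45056) = sqrt(90 - 306*1/45056) = sqrt(90 - 153/22528) = sqrt(2027367/22528) = 3*sqrt(4955786)/704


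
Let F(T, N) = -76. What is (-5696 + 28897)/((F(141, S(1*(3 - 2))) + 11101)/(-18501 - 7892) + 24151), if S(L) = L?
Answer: 612343993/637406318 ≈ 0.96068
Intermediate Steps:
(-5696 + 28897)/((F(141, S(1*(3 - 2))) + 11101)/(-18501 - 7892) + 24151) = (-5696 + 28897)/((-76 + 11101)/(-18501 - 7892) + 24151) = 23201/(11025/(-26393) + 24151) = 23201/(11025*(-1/26393) + 24151) = 23201/(-11025/26393 + 24151) = 23201/(637406318/26393) = 23201*(26393/637406318) = 612343993/637406318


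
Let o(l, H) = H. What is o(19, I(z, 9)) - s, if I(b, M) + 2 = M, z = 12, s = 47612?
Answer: -47605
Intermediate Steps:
I(b, M) = -2 + M
o(19, I(z, 9)) - s = (-2 + 9) - 1*47612 = 7 - 47612 = -47605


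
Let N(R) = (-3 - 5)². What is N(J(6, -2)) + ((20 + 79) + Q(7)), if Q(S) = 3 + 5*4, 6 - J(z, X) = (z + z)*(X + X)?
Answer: 186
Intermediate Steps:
J(z, X) = 6 - 4*X*z (J(z, X) = 6 - (z + z)*(X + X) = 6 - 2*z*2*X = 6 - 4*X*z)
Q(S) = 23 (Q(S) = 3 + 20 = 23)
N(R) = 64 (N(R) = (-8)² = 64)
N(J(6, -2)) + ((20 + 79) + Q(7)) = 64 + ((20 + 79) + 23) = 64 + (99 + 23) = 64 + 122 = 186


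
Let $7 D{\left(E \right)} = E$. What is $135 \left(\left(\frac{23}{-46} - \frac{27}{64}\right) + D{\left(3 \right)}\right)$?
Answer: $- \frac{29835}{448} \approx -66.596$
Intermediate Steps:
$D{\left(E \right)} = \frac{E}{7}$
$135 \left(\left(\frac{23}{-46} - \frac{27}{64}\right) + D{\left(3 \right)}\right) = 135 \left(\left(\frac{23}{-46} - \frac{27}{64}\right) + \frac{1}{7} \cdot 3\right) = 135 \left(\left(23 \left(- \frac{1}{46}\right) - \frac{27}{64}\right) + \frac{3}{7}\right) = 135 \left(\left(- \frac{1}{2} - \frac{27}{64}\right) + \frac{3}{7}\right) = 135 \left(- \frac{59}{64} + \frac{3}{7}\right) = 135 \left(- \frac{221}{448}\right) = - \frac{29835}{448}$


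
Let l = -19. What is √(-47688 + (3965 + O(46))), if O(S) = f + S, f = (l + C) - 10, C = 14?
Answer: 2*I*√10923 ≈ 209.03*I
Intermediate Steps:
f = -15 (f = (-19 + 14) - 10 = -5 - 10 = -15)
O(S) = -15 + S
√(-47688 + (3965 + O(46))) = √(-47688 + (3965 + (-15 + 46))) = √(-47688 + (3965 + 31)) = √(-47688 + 3996) = √(-43692) = 2*I*√10923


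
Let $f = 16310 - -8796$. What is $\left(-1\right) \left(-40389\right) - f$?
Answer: $15283$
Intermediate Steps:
$f = 25106$ ($f = 16310 + 8796 = 25106$)
$\left(-1\right) \left(-40389\right) - f = \left(-1\right) \left(-40389\right) - 25106 = 40389 - 25106 = 15283$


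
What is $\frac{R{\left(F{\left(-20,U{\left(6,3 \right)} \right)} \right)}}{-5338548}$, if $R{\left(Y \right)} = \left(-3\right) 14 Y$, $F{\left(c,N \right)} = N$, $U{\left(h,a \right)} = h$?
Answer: $\frac{7}{148293} \approx 4.7204 \cdot 10^{-5}$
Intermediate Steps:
$R{\left(Y \right)} = - 42 Y$
$\frac{R{\left(F{\left(-20,U{\left(6,3 \right)} \right)} \right)}}{-5338548} = \frac{\left(-42\right) 6}{-5338548} = \left(-252\right) \left(- \frac{1}{5338548}\right) = \frac{7}{148293}$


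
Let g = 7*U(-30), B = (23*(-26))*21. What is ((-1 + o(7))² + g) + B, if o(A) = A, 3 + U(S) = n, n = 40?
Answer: -12263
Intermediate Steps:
U(S) = 37 (U(S) = -3 + 40 = 37)
B = -12558 (B = -598*21 = -12558)
g = 259 (g = 7*37 = 259)
((-1 + o(7))² + g) + B = ((-1 + 7)² + 259) - 12558 = (6² + 259) - 12558 = (36 + 259) - 12558 = 295 - 12558 = -12263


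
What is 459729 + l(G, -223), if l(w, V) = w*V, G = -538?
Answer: 579703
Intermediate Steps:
l(w, V) = V*w
459729 + l(G, -223) = 459729 - 223*(-538) = 459729 + 119974 = 579703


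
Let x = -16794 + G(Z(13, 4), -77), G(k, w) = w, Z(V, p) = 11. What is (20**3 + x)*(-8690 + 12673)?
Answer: -35333193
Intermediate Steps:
x = -16871 (x = -16794 - 77 = -16871)
(20**3 + x)*(-8690 + 12673) = (20**3 - 16871)*(-8690 + 12673) = (8000 - 16871)*3983 = -8871*3983 = -35333193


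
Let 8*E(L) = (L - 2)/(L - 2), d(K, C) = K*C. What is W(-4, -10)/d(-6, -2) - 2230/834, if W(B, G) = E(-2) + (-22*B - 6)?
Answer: 55643/13344 ≈ 4.1699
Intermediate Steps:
d(K, C) = C*K
E(L) = 1/8 (E(L) = ((L - 2)/(L - 2))/8 = ((-2 + L)/(-2 + L))/8 = (1/8)*1 = 1/8)
W(B, G) = -47/8 - 22*B (W(B, G) = 1/8 + (-22*B - 6) = 1/8 + (-6 - 22*B) = -47/8 - 22*B)
W(-4, -10)/d(-6, -2) - 2230/834 = (-47/8 - 22*(-4))/((-2*(-6))) - 2230/834 = (-47/8 + 88)/12 - 2230*1/834 = (657/8)*(1/12) - 1115/417 = 219/32 - 1115/417 = 55643/13344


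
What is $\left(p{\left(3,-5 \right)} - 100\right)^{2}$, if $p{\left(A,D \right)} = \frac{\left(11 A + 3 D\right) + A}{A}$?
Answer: $8649$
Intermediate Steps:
$p{\left(A,D \right)} = \frac{3 D + 12 A}{A}$ ($p{\left(A,D \right)} = \frac{\left(3 D + 11 A\right) + A}{A} = \frac{3 D + 12 A}{A}$)
$\left(p{\left(3,-5 \right)} - 100\right)^{2} = \left(\left(12 + 3 \left(-5\right) \frac{1}{3}\right) - 100\right)^{2} = \left(\left(12 - 5\right) - 100\right)^{2} = \left(7 - 100\right)^{2} = \left(-93\right)^{2} = 8649$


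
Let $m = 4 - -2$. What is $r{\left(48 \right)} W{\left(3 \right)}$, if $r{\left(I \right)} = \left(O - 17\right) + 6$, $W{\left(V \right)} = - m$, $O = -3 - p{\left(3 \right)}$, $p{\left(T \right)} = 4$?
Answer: $108$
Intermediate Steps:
$m = 6$ ($m = 4 + 2 = 6$)
$O = -7$ ($O = -3 - 4 = -7$)
$W{\left(V \right)} = -6$ ($W{\left(V \right)} = \left(-1\right) 6 = -6$)
$r{\left(I \right)} = -18$ ($r{\left(I \right)} = \left(-7 - 17\right) + 6 = -24 + 6 = -18$)
$r{\left(48 \right)} W{\left(3 \right)} = \left(-18\right) \left(-6\right) = 108$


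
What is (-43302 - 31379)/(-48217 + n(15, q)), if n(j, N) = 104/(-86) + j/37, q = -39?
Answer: 118817471/76714526 ≈ 1.5488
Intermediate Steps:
n(j, N) = -52/43 + j/37 (n(j, N) = 104*(-1/86) + j*(1/37) = -52/43 + j/37)
(-43302 - 31379)/(-48217 + n(15, q)) = (-43302 - 31379)/(-48217 + (-52/43 + (1/37)*15)) = -74681/(-48217 + (-52/43 + 15/37)) = -74681/(-48217 - 1279/1591) = -74681/(-76714526/1591) = -74681*(-1591/76714526) = 118817471/76714526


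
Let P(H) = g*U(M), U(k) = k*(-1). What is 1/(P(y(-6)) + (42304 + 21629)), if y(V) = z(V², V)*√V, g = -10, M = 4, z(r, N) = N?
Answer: 1/63973 ≈ 1.5632e-5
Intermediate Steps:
U(k) = -k
y(V) = V^(3/2) (y(V) = V*√V = V^(3/2))
P(H) = 40 (P(H) = -(-10)*4 = -10*(-4) = 40)
1/(P(y(-6)) + (42304 + 21629)) = 1/(40 + (42304 + 21629)) = 1/(40 + 63933) = 1/63973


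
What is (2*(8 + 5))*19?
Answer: 494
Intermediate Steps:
(2*(8 + 5))*19 = (2*13)*19 = 26*19 = 494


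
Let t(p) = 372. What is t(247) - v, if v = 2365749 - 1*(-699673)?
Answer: -3065050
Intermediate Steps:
v = 3065422 (v = 2365749 + 699673 = 3065422)
t(247) - v = 372 - 1*3065422 = 372 - 3065422 = -3065050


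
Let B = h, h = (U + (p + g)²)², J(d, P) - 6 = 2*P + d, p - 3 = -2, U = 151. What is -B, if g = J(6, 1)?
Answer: -141376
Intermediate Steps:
p = 1 (p = 3 - 2 = 1)
J(d, P) = 6 + d + 2*P (J(d, P) = 6 + (2*P + d) = 6 + (d + 2*P) = 6 + d + 2*P)
g = 14 (g = 6 + 6 + 2*1 = 6 + 6 + 2 = 14)
h = 141376 (h = (151 + (1 + 14)²)² = (151 + 15²)² = (151 + 225)² = 376² = 141376)
B = 141376
-B = -1*141376 = -141376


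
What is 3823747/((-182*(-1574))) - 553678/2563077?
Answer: 9641946960215/734239542036 ≈ 13.132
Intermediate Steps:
3823747/((-182*(-1574))) - 553678/2563077 = 3823747/286468 - 553678*1/2563077 = 3823747*(1/286468) - 553678/2563077 = 3823747/286468 - 553678/2563077 = 9641946960215/734239542036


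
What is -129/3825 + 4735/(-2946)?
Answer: -684867/417350 ≈ -1.6410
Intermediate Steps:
-129/3825 + 4735/(-2946) = -129*1/3825 + 4735*(-1/2946) = -43/1275 - 4735/2946 = -684867/417350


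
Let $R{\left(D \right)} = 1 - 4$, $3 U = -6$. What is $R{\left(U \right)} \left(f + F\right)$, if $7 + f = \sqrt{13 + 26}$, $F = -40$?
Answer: $141 - 3 \sqrt{39} \approx 122.27$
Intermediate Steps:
$U = -2$ ($U = \frac{1}{3} \left(-6\right) = -2$)
$R{\left(D \right)} = -3$ ($R{\left(D \right)} = 1 - 4 = -3$)
$f = -7 + \sqrt{39}$ ($f = -7 + \sqrt{13 + 26} = -7 + \sqrt{39} \approx -0.755$)
$R{\left(U \right)} \left(f + F\right) = - 3 \left(\left(-7 + \sqrt{39}\right) - 40\right) = - 3 \left(-47 + \sqrt{39}\right) = 141 - 3 \sqrt{39}$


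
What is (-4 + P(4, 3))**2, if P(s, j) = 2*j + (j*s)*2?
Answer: 676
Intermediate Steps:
P(s, j) = 2*j + 2*j*s
(-4 + P(4, 3))**2 = (-4 + 2*3*(1 + 4))**2 = (-4 + 2*3*5)**2 = (-4 + 30)**2 = 26**2 = 676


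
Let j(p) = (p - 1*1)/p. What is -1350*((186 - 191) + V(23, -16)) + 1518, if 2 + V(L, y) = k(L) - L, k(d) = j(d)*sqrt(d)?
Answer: 42018 - 29700*sqrt(23)/23 ≈ 35825.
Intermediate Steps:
j(p) = (-1 + p)/p (j(p) = (p - 1)/p = (-1 + p)/p)
k(d) = (-1 + d)/sqrt(d) (k(d) = ((-1 + d)/d)*sqrt(d) = (-1 + d)/sqrt(d))
V(L, y) = -2 - L + (-1 + L)/sqrt(L) (V(L, y) = -2 + ((-1 + L)/sqrt(L) - L) = -2 + (-L + (-1 + L)/sqrt(L)) = -2 - L + (-1 + L)/sqrt(L))
-1350*((186 - 191) + V(23, -16)) + 1518 = -1350*((186 - 191) + (-2 + sqrt(23) - 1*23 - 1/sqrt(23))) + 1518 = -1350*(-5 + (-2 + sqrt(23) - 23 - sqrt(23)/23)) + 1518 = -1350*(-5 + (-25 + 22*sqrt(23)/23)) + 1518 = -1350*(-30 + 22*sqrt(23)/23) + 1518 = (40500 - 29700*sqrt(23)/23) + 1518 = 42018 - 29700*sqrt(23)/23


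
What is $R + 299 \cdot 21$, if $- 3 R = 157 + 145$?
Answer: $\frac{18535}{3} \approx 6178.3$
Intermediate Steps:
$R = - \frac{302}{3}$ ($R = - \frac{157 + 145}{3} = \left(- \frac{1}{3}\right) 302 = - \frac{302}{3} \approx -100.67$)
$R + 299 \cdot 21 = - \frac{302}{3} + 299 \cdot 21 = - \frac{302}{3} + 6279 = \frac{18535}{3}$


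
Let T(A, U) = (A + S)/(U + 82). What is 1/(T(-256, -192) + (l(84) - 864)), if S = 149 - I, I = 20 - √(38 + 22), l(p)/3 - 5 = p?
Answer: -7209730/4295884789 + 220*√15/4295884789 ≈ -0.0016781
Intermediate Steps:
l(p) = 15 + 3*p
I = 20 - 2*√15 (I = 20 - √60 = 20 - 2*√15 ≈ 12.254)
S = 129 + 2*√15 (S = 149 - (20 - 2*√15) = 149 + (-20 + 2*√15) = 129 + 2*√15 ≈ 136.75)
T(A, U) = (129 + A + 2*√15)/(82 + U) (T(A, U) = (A + (129 + 2*√15))/(U + 82) = (129 + A + 2*√15)/(82 + U))
1/(T(-256, -192) + (l(84) - 864)) = 1/((129 - 256 + 2*√15)/(82 - 192) + ((15 + 3*84) - 864)) = 1/((-127 + 2*√15)/(-110) + ((15 + 252) - 864)) = 1/(-(-127 + 2*√15)/110 + (267 - 864)) = 1/((127/110 - √15/55) - 597) = 1/(-65543/110 - √15/55)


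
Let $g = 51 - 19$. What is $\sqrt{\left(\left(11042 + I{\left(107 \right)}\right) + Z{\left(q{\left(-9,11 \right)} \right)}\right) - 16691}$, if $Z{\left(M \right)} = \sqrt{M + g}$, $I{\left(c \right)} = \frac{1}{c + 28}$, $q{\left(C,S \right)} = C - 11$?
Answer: $\frac{\sqrt{-11439210 + 4050 \sqrt{3}}}{45} \approx 75.137 i$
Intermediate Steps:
$q{\left(C,S \right)} = -11 + C$
$I{\left(c \right)} = \frac{1}{28 + c}$
$g = 32$
$Z{\left(M \right)} = \sqrt{32 + M}$ ($Z{\left(M \right)} = \sqrt{M + 32} = \sqrt{32 + M}$)
$\sqrt{\left(\left(11042 + I{\left(107 \right)}\right) + Z{\left(q{\left(-9,11 \right)} \right)}\right) - 16691} = \sqrt{\left(\left(11042 + \frac{1}{28 + 107}\right) + \sqrt{32 - 20}\right) - 16691} = \sqrt{\left(\left(11042 + \frac{1}{135}\right) + \sqrt{32 - 20}\right) - 16691} = \sqrt{\left(\left(11042 + \frac{1}{135}\right) + \sqrt{12}\right) - 16691} = \sqrt{\left(\frac{1490671}{135} + 2 \sqrt{3}\right) - 16691} = \sqrt{- \frac{762614}{135} + 2 \sqrt{3}}$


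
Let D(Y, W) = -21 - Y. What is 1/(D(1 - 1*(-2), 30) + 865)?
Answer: 1/841 ≈ 0.0011891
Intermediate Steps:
1/(D(1 - 1*(-2), 30) + 865) = 1/((-21 - (1 - 1*(-2))) + 865) = 1/((-21 - (1 + 2)) + 865) = 1/((-21 - 1*3) + 865) = 1/((-21 - 3) + 865) = 1/(-24 + 865) = 1/841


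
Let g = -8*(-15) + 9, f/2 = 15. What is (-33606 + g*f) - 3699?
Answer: -33435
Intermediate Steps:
f = 30 (f = 2*15 = 30)
g = 129 (g = 120 + 9 = 129)
(-33606 + g*f) - 3699 = (-33606 + 129*30) - 3699 = (-33606 + 3870) - 3699 = -29736 - 3699 = -33435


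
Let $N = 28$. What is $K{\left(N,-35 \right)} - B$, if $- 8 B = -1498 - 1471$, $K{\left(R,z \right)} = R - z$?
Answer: $- \frac{2465}{8} \approx -308.13$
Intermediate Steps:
$B = \frac{2969}{8}$ ($B = - \frac{-1498 - 1471}{8} = \left(- \frac{1}{8}\right) \left(-2969\right) = \frac{2969}{8} \approx 371.13$)
$K{\left(N,-35 \right)} - B = \left(28 - -35\right) - \frac{2969}{8} = \left(28 + 35\right) - \frac{2969}{8} = 63 - \frac{2969}{8} = - \frac{2465}{8}$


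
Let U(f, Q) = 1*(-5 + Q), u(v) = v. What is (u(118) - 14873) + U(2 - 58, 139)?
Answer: -14621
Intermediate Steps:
U(f, Q) = -5 + Q
(u(118) - 14873) + U(2 - 58, 139) = (118 - 14873) + (-5 + 139) = -14755 + 134 = -14621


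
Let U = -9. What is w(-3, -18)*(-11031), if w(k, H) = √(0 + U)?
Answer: -33093*I ≈ -33093.0*I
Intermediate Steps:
w(k, H) = 3*I (w(k, H) = √(0 - 9) = √(-9) = 3*I)
w(-3, -18)*(-11031) = (3*I)*(-11031) = -33093*I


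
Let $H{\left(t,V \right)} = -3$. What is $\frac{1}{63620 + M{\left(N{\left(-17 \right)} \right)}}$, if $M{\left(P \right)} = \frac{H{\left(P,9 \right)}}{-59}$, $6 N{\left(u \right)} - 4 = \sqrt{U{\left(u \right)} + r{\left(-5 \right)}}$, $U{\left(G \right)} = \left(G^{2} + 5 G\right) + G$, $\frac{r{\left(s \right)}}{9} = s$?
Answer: $\frac{59}{3753583} \approx 1.5718 \cdot 10^{-5}$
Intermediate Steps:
$r{\left(s \right)} = 9 s$
$U{\left(G \right)} = G^{2} + 6 G$
$N{\left(u \right)} = \frac{2}{3} + \frac{\sqrt{-45 + u \left(6 + u\right)}}{6}$ ($N{\left(u \right)} = \frac{2}{3} + \frac{\sqrt{u \left(6 + u\right) + 9 \left(-5\right)}}{6} = \frac{2}{3} + \frac{\sqrt{u \left(6 + u\right) - 45}}{6} = \frac{2}{3} + \frac{\sqrt{-45 + u \left(6 + u\right)}}{6}$)
$M{\left(P \right)} = \frac{3}{59}$ ($M{\left(P \right)} = - \frac{3}{-59} = \left(-3\right) \left(- \frac{1}{59}\right) = \frac{3}{59}$)
$\frac{1}{63620 + M{\left(N{\left(-17 \right)} \right)}} = \frac{1}{63620 + \frac{3}{59}} = \frac{1}{\frac{3753583}{59}} = \frac{59}{3753583}$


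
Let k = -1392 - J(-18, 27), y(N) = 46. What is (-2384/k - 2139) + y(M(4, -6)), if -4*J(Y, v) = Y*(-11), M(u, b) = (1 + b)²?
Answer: -5614937/2685 ≈ -2091.2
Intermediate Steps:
J(Y, v) = 11*Y/4 (J(Y, v) = -Y*(-11)/4 = -(-11)*Y/4 = 11*Y/4)
k = -2685/2 (k = -1392 - 11*(-18)/4 = -1392 - 1*(-99/2) = -1392 + 99/2 = -2685/2 ≈ -1342.5)
(-2384/k - 2139) + y(M(4, -6)) = (-2384/(-2685/2) - 2139) + 46 = (-2384*(-2/2685) - 2139) + 46 = (4768/2685 - 2139) + 46 = -5738447/2685 + 46 = -5614937/2685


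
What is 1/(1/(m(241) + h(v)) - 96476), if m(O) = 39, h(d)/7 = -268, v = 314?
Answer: -1837/177226413 ≈ -1.0365e-5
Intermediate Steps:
h(d) = -1876 (h(d) = 7*(-268) = -1876)
1/(1/(m(241) + h(v)) - 96476) = 1/(1/(39 - 1876) - 96476) = 1/(1/(-1837) - 96476) = 1/(-1/1837 - 96476) = 1/(-177226413/1837) = -1837/177226413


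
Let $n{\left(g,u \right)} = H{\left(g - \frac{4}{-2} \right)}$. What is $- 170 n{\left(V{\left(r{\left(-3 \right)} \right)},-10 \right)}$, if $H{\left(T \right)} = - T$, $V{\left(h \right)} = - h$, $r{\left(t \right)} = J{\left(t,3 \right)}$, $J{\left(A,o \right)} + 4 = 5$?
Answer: $170$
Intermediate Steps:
$J{\left(A,o \right)} = 1$ ($J{\left(A,o \right)} = -4 + 5 = 1$)
$r{\left(t \right)} = 1$
$n{\left(g,u \right)} = -2 - g$ ($n{\left(g,u \right)} = - (g - \frac{4}{-2}) = - (g - -2) = - (g + 2) = - (2 + g) = -2 - g$)
$- 170 n{\left(V{\left(r{\left(-3 \right)} \right)},-10 \right)} = - 170 \left(-2 - \left(-1\right) 1\right) = - 170 \left(-2 - -1\right) = - 170 \left(-2 + 1\right) = \left(-170\right) \left(-1\right) = 170$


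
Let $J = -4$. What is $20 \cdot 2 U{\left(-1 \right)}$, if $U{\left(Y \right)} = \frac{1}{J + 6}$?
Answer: $20$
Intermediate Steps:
$U{\left(Y \right)} = \frac{1}{2}$ ($U{\left(Y \right)} = \frac{1}{-4 + 6} = \frac{1}{2}$)
$20 \cdot 2 U{\left(-1 \right)} = 20 \cdot 2 \cdot \frac{1}{2} = 40 \cdot \frac{1}{2} = 20$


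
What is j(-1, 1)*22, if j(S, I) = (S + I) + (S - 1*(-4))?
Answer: 66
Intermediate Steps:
j(S, I) = 4 + I + 2*S (j(S, I) = (I + S) + (S + 4) = (I + S) + (4 + S) = 4 + I + 2*S)
j(-1, 1)*22 = (4 + 1 + 2*(-1))*22 = (4 + 1 - 2)*22 = 3*22 = 66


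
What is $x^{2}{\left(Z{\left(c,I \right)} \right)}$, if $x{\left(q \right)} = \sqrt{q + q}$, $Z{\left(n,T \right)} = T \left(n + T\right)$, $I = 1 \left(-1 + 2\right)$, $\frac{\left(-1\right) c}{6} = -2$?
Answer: $26$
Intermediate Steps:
$c = 12$ ($c = \left(-6\right) \left(-2\right) = 12$)
$I = 1$ ($I = 1 \cdot 1 = 1$)
$Z{\left(n,T \right)} = T \left(T + n\right)$
$x{\left(q \right)} = \sqrt{2} \sqrt{q}$ ($x{\left(q \right)} = \sqrt{2 q} = \sqrt{2} \sqrt{q}$)
$x^{2}{\left(Z{\left(c,I \right)} \right)} = \left(\sqrt{2} \sqrt{1 \left(1 + 12\right)}\right)^{2} = \left(\sqrt{2} \sqrt{1 \cdot 13}\right)^{2} = \left(\sqrt{2} \sqrt{13}\right)^{2} = \left(\sqrt{26}\right)^{2} = 26$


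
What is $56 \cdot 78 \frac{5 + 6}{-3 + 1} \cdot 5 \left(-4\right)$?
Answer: $480480$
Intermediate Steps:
$56 \cdot 78 \frac{5 + 6}{-3 + 1} \cdot 5 \left(-4\right) = 4368 \frac{11}{-2} \cdot 5 \left(-4\right) = 4368 \cdot 11 \left(- \frac{1}{2}\right) 5 \left(-4\right) = 4368 \left(- \frac{11}{2}\right) 5 \left(-4\right) = 4368 \left(\left(- \frac{55}{2}\right) \left(-4\right)\right) = 4368 \cdot 110 = 480480$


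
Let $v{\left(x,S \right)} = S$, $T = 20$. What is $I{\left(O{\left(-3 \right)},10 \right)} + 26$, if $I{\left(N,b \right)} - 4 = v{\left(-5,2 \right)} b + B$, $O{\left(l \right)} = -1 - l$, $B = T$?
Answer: $70$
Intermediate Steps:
$B = 20$
$I{\left(N,b \right)} = 24 + 2 b$ ($I{\left(N,b \right)} = 4 + \left(2 b + 20\right) = 4 + \left(20 + 2 b\right) = 24 + 2 b$)
$I{\left(O{\left(-3 \right)},10 \right)} + 26 = \left(24 + 2 \cdot 10\right) + 26 = \left(24 + 20\right) + 26 = 44 + 26 = 70$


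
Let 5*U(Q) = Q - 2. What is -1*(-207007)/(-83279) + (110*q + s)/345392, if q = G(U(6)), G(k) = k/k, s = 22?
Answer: -17871892229/7190975092 ≈ -2.4853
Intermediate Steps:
U(Q) = -⅖ + Q/5 (U(Q) = (Q - 2)/5 = (-2 + Q)/5 = -⅖ + Q/5)
G(k) = 1
q = 1
-1*(-207007)/(-83279) + (110*q + s)/345392 = -1*(-207007)/(-83279) + (110*1 + 22)/345392 = 207007*(-1/83279) + (110 + 22)*(1/345392) = -207007/83279 + 132*(1/345392) = -207007/83279 + 33/86348 = -17871892229/7190975092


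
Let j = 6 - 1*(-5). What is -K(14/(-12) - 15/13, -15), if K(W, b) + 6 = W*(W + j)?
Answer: 159041/6084 ≈ 26.141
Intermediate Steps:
j = 11 (j = 6 + 5 = 11)
K(W, b) = -6 + W*(11 + W) (K(W, b) = -6 + W*(W + 11) = -6 + W*(11 + W))
-K(14/(-12) - 15/13, -15) = -(-6 + (14/(-12) - 15/13)² + 11*(14/(-12) - 15/13)) = -(-6 + (14*(-1/12) - 15*1/13)² + 11*(14*(-1/12) - 15*1/13)) = -(-6 + (-7/6 - 15/13)² + 11*(-7/6 - 15/13)) = -(-6 + (-181/78)² + 11*(-181/78)) = -(-6 + 32761/6084 - 1991/78) = -1*(-159041/6084) = 159041/6084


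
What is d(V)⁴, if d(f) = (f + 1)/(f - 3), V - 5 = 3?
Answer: 6561/625 ≈ 10.498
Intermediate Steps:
V = 8 (V = 5 + 3 = 8)
d(f) = (1 + f)/(-3 + f)
d(V)⁴ = ((1 + 8)/(-3 + 8))⁴ = (9/5)⁴ = 6561/625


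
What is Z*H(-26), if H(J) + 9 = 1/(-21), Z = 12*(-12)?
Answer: 9120/7 ≈ 1302.9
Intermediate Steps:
Z = -144
H(J) = -190/21 (H(J) = -9 + 1/(-21) = -9 - 1/21 = -190/21)
Z*H(-26) = -144*(-190/21) = 9120/7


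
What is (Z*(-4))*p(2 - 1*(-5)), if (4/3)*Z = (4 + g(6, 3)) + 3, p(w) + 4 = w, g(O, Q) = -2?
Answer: -45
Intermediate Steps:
p(w) = -4 + w
Z = 15/4 (Z = 3*((4 - 2) + 3)/4 = 3*(2 + 3)/4 = (¾)*5 = 15/4 ≈ 3.7500)
(Z*(-4))*p(2 - 1*(-5)) = ((15/4)*(-4))*(-4 + (2 - 1*(-5))) = -15*(-4 + (2 + 5)) = -15*(-4 + 7) = -15*3 = -45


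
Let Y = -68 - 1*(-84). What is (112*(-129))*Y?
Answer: -231168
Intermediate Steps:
Y = 16 (Y = -68 + 84 = 16)
(112*(-129))*Y = (112*(-129))*16 = -14448*16 = -231168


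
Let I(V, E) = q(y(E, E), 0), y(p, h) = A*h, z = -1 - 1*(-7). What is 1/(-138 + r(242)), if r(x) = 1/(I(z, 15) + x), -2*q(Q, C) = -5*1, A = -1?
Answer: -489/67480 ≈ -0.0072466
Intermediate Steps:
z = 6 (z = -1 + 7 = 6)
y(p, h) = -h
q(Q, C) = 5/2 (q(Q, C) = -(-5)/2 = -½*(-5) = 5/2)
I(V, E) = 5/2
r(x) = 1/(5/2 + x)
1/(-138 + r(242)) = 1/(-138 + 2/(5 + 2*242)) = 1/(-138 + 2/(5 + 484)) = 1/(-138 + 2/489) = 1/(-67480/489) = -489/67480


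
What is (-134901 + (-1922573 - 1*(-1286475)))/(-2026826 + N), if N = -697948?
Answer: 770999/2724774 ≈ 0.28296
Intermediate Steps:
(-134901 + (-1922573 - 1*(-1286475)))/(-2026826 + N) = (-134901 + (-1922573 - 1*(-1286475)))/(-2026826 - 697948) = (-134901 + (-1922573 + 1286475))/(-2724774) = (-134901 - 636098)*(-1/2724774) = -770999*(-1/2724774) = 770999/2724774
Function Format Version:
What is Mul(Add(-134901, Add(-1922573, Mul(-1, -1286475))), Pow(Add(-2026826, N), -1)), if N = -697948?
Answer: Rational(770999, 2724774) ≈ 0.28296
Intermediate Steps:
Mul(Add(-134901, Add(-1922573, Mul(-1, -1286475))), Pow(Add(-2026826, N), -1)) = Mul(Add(-134901, Add(-1922573, Mul(-1, -1286475))), Pow(Add(-2026826, -697948), -1)) = Mul(Add(-134901, Add(-1922573, 1286475)), Pow(-2724774, -1)) = Mul(Add(-134901, -636098), Rational(-1, 2724774)) = Mul(-770999, Rational(-1, 2724774)) = Rational(770999, 2724774)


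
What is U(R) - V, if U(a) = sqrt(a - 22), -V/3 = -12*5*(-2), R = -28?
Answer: 360 + 5*I*sqrt(2) ≈ 360.0 + 7.0711*I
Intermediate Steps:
V = -360 (V = -3*(-12*5)*(-2) = -(-180)*(-2) = -3*120 = -360)
U(a) = sqrt(-22 + a)
U(R) - V = sqrt(-22 - 28) - 1*(-360) = sqrt(-50) + 360 = 5*I*sqrt(2) + 360 = 360 + 5*I*sqrt(2)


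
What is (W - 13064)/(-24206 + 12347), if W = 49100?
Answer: -12012/3953 ≈ -3.0387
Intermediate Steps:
(W - 13064)/(-24206 + 12347) = (49100 - 13064)/(-24206 + 12347) = 36036/(-11859) = 36036*(-1/11859) = -12012/3953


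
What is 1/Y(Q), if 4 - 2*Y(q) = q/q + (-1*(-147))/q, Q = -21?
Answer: 1/5 ≈ 0.20000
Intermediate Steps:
Y(q) = 3/2 - 147/(2*q) (Y(q) = 2 - (q/q + (-1*(-147))/q)/2 = 2 - (1 + 147/q)/2 = 2 + (-1/2 - 147/(2*q)) = 3/2 - 147/(2*q))
1/Y(Q) = 1/((3/2)*(-49 - 21)/(-21)) = 1/((3/2)*(-1/21)*(-70)) = 1/5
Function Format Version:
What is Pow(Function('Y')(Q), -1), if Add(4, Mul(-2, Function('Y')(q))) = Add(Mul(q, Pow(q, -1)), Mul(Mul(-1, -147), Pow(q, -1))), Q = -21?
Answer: Rational(1, 5) ≈ 0.20000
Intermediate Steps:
Function('Y')(q) = Add(Rational(3, 2), Mul(Rational(-147, 2), Pow(q, -1))) (Function('Y')(q) = Add(2, Mul(Rational(-1, 2), Add(Mul(q, Pow(q, -1)), Mul(Mul(-1, -147), Pow(q, -1))))) = Add(2, Mul(Rational(-1, 2), Add(1, Mul(147, Pow(q, -1))))) = Add(2, Add(Rational(-1, 2), Mul(Rational(-147, 2), Pow(q, -1)))) = Add(Rational(3, 2), Mul(Rational(-147, 2), Pow(q, -1))))
Pow(Function('Y')(Q), -1) = Pow(Mul(Rational(3, 2), Pow(-21, -1), Add(-49, -21)), -1) = Pow(Mul(Rational(3, 2), Rational(-1, 21), -70), -1) = Pow(5, -1) = Rational(1, 5)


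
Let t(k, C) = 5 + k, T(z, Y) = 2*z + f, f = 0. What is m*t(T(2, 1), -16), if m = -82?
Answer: -738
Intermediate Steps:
T(z, Y) = 2*z (T(z, Y) = 2*z + 0 = 2*z)
m*t(T(2, 1), -16) = -82*(5 + 2*2) = -82*(5 + 4) = -82*9 = -738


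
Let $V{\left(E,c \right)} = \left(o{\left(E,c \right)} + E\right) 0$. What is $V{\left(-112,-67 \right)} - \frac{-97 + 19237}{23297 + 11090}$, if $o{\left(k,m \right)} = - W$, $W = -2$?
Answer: $- \frac{19140}{34387} \approx -0.55661$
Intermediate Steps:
$o{\left(k,m \right)} = 2$ ($o{\left(k,m \right)} = \left(-1\right) \left(-2\right) = 2$)
$V{\left(E,c \right)} = 0$ ($V{\left(E,c \right)} = \left(2 + E\right) 0 = 0$)
$V{\left(-112,-67 \right)} - \frac{-97 + 19237}{23297 + 11090} = 0 - \frac{-97 + 19237}{23297 + 11090} = 0 - \frac{19140}{34387} = - \frac{19140}{34387}$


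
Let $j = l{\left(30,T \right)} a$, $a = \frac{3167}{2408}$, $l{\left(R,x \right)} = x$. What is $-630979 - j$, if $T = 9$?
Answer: $- \frac{1519425935}{2408} \approx -6.3099 \cdot 10^{5}$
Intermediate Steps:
$a = \frac{3167}{2408}$ ($a = 3167 \cdot \frac{1}{2408} = \frac{3167}{2408} \approx 1.3152$)
$j = \frac{28503}{2408}$ ($j = 9 \cdot \frac{3167}{2408} = \frac{28503}{2408} \approx 11.837$)
$-630979 - j = -630979 - \frac{28503}{2408} = - \frac{1519425935}{2408}$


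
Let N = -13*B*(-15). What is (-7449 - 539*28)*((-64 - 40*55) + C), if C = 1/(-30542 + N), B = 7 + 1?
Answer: 1479033327709/28982 ≈ 5.1033e+7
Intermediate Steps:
B = 8
N = 1560 (N = -13*8*(-15) = -104*(-15) = 1560)
C = -1/28982 (C = 1/(-30542 + 1560) = 1/(-28982) = -1/28982 ≈ -3.4504e-5)
(-7449 - 539*28)*((-64 - 40*55) + C) = (-7449 - 539*28)*((-64 - 40*55) - 1/28982) = (-7449 - 15092)*((-64 - 2200) - 1/28982) = -22541*(-2264 - 1/28982) = -22541*(-65615249/28982) = 1479033327709/28982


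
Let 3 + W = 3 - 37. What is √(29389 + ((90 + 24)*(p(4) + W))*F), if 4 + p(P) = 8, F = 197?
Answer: 35*I*√581 ≈ 843.64*I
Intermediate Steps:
W = -37 (W = -3 + (3 - 37) = -3 - 34 = -37)
p(P) = 4 (p(P) = -4 + 8 = 4)
√(29389 + ((90 + 24)*(p(4) + W))*F) = √(29389 + ((90 + 24)*(4 - 37))*197) = √(29389 + (114*(-33))*197) = √(29389 - 3762*197) = √(29389 - 741114) = √(-711725) = 35*I*√581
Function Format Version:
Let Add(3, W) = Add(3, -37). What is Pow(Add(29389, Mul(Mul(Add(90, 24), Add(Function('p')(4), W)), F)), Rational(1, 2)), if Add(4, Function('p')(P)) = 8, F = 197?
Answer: Mul(35, I, Pow(581, Rational(1, 2))) ≈ Mul(843.64, I)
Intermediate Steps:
W = -37 (W = Add(-3, Add(3, -37)) = Add(-3, -34) = -37)
Function('p')(P) = 4 (Function('p')(P) = Add(-4, 8) = 4)
Pow(Add(29389, Mul(Mul(Add(90, 24), Add(Function('p')(4), W)), F)), Rational(1, 2)) = Pow(Add(29389, Mul(Mul(Add(90, 24), Add(4, -37)), 197)), Rational(1, 2)) = Pow(Add(29389, Mul(Mul(114, -33), 197)), Rational(1, 2)) = Pow(Add(29389, Mul(-3762, 197)), Rational(1, 2)) = Pow(Add(29389, -741114), Rational(1, 2)) = Pow(-711725, Rational(1, 2)) = Mul(35, I, Pow(581, Rational(1, 2)))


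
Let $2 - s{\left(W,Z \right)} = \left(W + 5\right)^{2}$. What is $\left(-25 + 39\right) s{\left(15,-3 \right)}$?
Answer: $-5572$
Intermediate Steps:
$s{\left(W,Z \right)} = 2 - \left(5 + W\right)^{2}$ ($s{\left(W,Z \right)} = 2 - \left(W + 5\right)^{2} = 2 - \left(5 + W\right)^{2}$)
$\left(-25 + 39\right) s{\left(15,-3 \right)} = \left(-25 + 39\right) \left(2 - \left(5 + 15\right)^{2}\right) = 14 \left(2 - 20^{2}\right) = 14 \left(2 - 400\right) = 14 \left(-398\right) = -5572$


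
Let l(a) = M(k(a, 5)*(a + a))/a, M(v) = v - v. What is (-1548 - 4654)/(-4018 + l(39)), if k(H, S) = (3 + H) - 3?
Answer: 443/287 ≈ 1.5436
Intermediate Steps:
k(H, S) = H
M(v) = 0
l(a) = 0 (l(a) = 0/a = 0)
(-1548 - 4654)/(-4018 + l(39)) = (-1548 - 4654)/(-4018 + 0) = -6202/(-4018) = -6202*(-1/4018) = 443/287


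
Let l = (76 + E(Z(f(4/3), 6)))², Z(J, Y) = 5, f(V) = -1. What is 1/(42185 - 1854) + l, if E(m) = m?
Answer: 264611692/40331 ≈ 6561.0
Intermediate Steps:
l = 6561 (l = (76 + 5)² = 81² = 6561)
1/(42185 - 1854) + l = 1/(42185 - 1854) + 6561 = 1/40331 + 6561 = 264611692/40331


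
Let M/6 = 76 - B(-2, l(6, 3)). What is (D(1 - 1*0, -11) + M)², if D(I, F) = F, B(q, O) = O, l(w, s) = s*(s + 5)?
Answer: 90601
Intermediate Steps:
l(w, s) = s*(5 + s)
M = 312 (M = 6*(76 - 3*(5 + 3)) = 6*(76 - 3*8) = 6*(76 - 1*24) = 6*(76 - 24) = 6*52 = 312)
(D(1 - 1*0, -11) + M)² = (-11 + 312)² = 301² = 90601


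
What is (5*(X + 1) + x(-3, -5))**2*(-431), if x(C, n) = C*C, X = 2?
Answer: -248256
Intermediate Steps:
x(C, n) = C**2
(5*(X + 1) + x(-3, -5))**2*(-431) = (5*(2 + 1) + (-3)**2)**2*(-431) = (5*3 + 9)**2*(-431) = (15 + 9)**2*(-431) = 24**2*(-431) = 576*(-431) = -248256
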